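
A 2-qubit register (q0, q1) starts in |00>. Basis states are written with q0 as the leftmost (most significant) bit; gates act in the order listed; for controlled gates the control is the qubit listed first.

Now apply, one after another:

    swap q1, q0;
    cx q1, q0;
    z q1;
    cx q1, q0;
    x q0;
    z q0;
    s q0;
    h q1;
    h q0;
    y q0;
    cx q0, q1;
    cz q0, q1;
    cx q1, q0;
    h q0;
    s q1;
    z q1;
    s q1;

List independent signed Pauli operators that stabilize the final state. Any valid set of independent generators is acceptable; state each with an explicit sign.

The stabilizer group can be generated by -XX, +ZZ, among other valid generating sets.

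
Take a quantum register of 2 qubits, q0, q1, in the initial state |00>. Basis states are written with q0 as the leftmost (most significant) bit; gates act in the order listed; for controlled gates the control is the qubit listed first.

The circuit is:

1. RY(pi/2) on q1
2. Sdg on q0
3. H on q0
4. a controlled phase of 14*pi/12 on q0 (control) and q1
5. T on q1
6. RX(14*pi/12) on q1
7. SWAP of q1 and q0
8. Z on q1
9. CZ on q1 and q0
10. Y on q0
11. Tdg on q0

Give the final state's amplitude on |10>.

The final state's coefficient on |10> equals sqrt(2)/8 + sqrt(6)/8 - sqrt(6)*exp(I*pi/4)/8 + sqrt(2)*exp(I*pi/4)/8.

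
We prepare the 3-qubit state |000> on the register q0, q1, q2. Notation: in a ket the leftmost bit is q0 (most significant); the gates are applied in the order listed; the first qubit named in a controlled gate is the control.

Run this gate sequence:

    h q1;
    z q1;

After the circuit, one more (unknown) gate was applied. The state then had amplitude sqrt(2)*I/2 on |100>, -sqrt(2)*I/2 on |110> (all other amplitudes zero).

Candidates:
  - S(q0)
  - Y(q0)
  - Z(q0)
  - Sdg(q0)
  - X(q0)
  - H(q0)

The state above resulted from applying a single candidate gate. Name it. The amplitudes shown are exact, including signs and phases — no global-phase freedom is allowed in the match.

The applied gate was Y(q0).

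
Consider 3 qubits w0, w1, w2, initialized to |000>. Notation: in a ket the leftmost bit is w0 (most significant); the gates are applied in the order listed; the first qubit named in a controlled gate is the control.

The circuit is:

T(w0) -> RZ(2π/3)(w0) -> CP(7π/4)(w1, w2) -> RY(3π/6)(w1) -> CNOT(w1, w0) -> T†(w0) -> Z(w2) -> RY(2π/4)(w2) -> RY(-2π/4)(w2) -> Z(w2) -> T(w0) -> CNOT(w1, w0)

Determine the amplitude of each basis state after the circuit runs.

The final amplitudes are -sqrt(2)*exp(2*I*pi/3)/2 on |000>, -sqrt(2)*exp(2*I*pi/3)/2 on |010>, and 0 on every other basis state. Key observation: gates 5-12 undo each other exactly, leaving only the rest of the circuit to track.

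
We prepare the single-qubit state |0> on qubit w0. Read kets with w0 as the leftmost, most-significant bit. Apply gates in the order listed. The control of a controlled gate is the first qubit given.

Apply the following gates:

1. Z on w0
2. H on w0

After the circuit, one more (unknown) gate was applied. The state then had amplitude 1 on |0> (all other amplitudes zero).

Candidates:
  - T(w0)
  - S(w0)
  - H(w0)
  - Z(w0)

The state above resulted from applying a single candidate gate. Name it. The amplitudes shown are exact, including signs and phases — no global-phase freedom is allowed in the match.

It was H(w0) that produced the state shown.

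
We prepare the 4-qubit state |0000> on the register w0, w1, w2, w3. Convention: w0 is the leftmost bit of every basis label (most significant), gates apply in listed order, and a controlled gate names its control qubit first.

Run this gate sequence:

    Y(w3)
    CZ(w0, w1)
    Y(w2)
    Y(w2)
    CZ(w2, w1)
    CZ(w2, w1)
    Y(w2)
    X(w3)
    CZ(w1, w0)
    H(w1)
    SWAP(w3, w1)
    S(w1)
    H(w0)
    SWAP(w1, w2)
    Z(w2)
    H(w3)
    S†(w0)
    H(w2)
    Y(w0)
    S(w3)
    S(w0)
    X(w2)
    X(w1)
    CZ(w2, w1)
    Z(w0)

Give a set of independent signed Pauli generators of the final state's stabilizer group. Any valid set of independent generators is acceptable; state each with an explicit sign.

One valid set of independent stabilizer generators is -XIII, +IIXI, +IZII, +IIIZ (any independent generating set of the same group is equally correct). Key observation: the block from step 4 through step 7 cancels to the identity and can be dropped.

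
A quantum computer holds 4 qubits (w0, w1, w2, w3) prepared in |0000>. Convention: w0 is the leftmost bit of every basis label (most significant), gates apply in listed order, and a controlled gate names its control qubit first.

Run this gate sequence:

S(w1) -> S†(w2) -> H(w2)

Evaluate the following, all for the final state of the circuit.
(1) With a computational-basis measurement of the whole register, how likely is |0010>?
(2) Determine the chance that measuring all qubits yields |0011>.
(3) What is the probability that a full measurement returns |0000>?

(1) Outcome |0010> occurs with probability 1/2.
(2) A full measurement returns |0011> with probability 0.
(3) A full measurement returns |0000> with probability 1/2.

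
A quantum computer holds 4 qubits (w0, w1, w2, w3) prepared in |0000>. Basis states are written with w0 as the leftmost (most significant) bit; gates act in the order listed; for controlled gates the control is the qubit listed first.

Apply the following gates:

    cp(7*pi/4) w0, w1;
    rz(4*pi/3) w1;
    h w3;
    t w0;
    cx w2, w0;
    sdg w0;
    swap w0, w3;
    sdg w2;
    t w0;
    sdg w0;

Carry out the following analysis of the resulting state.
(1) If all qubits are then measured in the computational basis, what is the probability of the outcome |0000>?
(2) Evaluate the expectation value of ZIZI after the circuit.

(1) The probability of measuring |0000> is 1/2.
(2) The expectation value of ZIZI is 0.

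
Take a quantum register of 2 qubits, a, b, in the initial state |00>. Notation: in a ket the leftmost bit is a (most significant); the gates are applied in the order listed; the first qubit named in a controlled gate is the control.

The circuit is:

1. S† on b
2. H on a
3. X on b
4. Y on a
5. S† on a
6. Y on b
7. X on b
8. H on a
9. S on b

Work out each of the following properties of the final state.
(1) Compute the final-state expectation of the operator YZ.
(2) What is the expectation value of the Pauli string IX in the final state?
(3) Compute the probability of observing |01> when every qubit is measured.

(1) The expectation value of YZ is 1.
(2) The observable IX averages to 0.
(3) A full measurement returns |01> with probability 1/2.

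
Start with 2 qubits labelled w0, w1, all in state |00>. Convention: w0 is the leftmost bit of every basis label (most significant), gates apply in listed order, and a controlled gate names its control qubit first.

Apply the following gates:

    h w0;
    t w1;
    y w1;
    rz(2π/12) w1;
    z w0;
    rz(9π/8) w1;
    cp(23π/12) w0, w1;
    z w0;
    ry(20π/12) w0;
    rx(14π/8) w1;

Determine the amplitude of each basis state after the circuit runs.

The final amplitudes are -sqrt(6)*sqrt(1/2 - sqrt(2)/4)*exp(31*I*pi/48)/4 - sqrt(2)*sqrt(1/2 - sqrt(2)/4)*exp(9*I*pi/16)/4 on |00>, sqrt(6)*I*sqrt(sqrt(2)/4 + 1/2)*exp(31*I*pi/48)/4 + sqrt(2)*I*sqrt(sqrt(2)/4 + 1/2)*exp(9*I*pi/16)/4 on |01>, -sqrt(6)*sqrt(1/2 - sqrt(2)/4)*exp(9*I*pi/16)/4 + sqrt(2)*sqrt(1/2 - sqrt(2)/4)*exp(31*I*pi/48)/4 on |10>, sqrt(6)*I*sqrt(sqrt(2)/4 + 1/2)*exp(9*I*pi/16)/4 - sqrt(2)*I*sqrt(sqrt(2)/4 + 1/2)*exp(31*I*pi/48)/4 on |11>.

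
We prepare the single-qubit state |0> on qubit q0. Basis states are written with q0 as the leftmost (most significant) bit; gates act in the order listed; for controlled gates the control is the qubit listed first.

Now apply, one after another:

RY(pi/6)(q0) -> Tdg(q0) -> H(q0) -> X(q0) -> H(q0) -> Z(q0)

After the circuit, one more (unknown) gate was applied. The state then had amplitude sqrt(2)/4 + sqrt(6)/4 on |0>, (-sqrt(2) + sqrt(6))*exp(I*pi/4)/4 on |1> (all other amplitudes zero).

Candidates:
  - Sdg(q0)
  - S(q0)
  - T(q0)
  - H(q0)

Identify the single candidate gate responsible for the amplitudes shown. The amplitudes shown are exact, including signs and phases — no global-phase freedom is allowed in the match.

It was S(q0) that produced the state shown. Key observation: gates 3-6 undo each other exactly, leaving only the rest of the circuit to track.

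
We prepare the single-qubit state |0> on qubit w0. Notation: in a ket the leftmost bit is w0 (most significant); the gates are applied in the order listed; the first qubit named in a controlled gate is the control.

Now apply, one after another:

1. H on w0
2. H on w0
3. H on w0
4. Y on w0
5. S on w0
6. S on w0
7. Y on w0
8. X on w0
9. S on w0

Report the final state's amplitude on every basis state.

The resulting statevector has amplitude sqrt(2)/2 on |0>, -sqrt(2)*I/2 on |1>.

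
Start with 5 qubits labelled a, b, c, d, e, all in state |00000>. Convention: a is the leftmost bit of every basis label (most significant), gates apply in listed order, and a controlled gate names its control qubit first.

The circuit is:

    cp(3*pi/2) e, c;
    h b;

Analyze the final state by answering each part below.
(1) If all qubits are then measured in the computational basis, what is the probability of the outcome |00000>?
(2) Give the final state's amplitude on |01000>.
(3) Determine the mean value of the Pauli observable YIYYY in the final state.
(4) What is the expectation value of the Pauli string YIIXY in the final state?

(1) A full measurement returns |00000> with probability 1/2.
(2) The final state's coefficient on |01000> equals sqrt(2)/2.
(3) In the final state, YIYYY has expectation 0.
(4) In the final state, YIIXY has expectation 0.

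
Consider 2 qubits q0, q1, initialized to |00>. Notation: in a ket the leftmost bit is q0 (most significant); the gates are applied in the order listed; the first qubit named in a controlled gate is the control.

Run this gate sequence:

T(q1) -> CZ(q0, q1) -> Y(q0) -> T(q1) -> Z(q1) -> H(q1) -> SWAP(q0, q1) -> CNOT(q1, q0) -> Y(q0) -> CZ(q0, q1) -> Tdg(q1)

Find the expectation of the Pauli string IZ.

The expectation value of IZ is -1.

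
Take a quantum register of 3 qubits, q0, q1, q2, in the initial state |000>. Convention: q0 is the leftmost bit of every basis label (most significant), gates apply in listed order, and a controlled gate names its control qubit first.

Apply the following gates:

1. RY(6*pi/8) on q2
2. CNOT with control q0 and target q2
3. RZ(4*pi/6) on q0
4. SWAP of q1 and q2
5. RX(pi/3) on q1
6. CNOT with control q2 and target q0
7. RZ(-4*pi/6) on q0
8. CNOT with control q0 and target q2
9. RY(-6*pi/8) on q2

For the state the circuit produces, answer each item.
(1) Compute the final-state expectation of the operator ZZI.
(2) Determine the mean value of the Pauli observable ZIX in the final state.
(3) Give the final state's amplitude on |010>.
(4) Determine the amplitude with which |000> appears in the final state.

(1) The observable ZZI averages to -sqrt(2)/4.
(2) The expectation value of ZIX is -sqrt(2)/2.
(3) The final state's coefficient on |010> equals sqrt(6)/8 - I/4 + sqrt(2)*I/8.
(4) The final state's coefficient on |000> equals -sqrt(6)/8 + sqrt(3)/4 - sqrt(2)*I/8.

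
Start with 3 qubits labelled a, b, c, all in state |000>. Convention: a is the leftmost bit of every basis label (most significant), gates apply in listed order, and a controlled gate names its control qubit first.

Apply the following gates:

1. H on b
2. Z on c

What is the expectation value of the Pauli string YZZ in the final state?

The expectation value of YZZ is 0.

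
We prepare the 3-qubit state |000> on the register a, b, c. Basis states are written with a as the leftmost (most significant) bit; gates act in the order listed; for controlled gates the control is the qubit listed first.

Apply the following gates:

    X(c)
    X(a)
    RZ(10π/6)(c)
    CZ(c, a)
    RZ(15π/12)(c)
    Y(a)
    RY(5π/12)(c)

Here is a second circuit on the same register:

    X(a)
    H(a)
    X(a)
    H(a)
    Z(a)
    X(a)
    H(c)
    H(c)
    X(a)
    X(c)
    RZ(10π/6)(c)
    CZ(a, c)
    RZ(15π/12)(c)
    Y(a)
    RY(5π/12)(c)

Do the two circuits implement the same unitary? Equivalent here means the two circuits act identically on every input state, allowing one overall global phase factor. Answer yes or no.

Yes, they are equivalent — the unitaries differ by at most a global phase.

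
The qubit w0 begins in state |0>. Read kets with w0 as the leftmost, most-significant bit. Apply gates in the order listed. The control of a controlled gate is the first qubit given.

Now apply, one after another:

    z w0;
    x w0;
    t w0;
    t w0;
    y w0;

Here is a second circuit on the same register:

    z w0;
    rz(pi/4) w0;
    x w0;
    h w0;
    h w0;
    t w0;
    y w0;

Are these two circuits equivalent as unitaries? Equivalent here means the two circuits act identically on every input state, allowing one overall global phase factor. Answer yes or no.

No, they are not equivalent — no single phase factor reconciles the two unitaries.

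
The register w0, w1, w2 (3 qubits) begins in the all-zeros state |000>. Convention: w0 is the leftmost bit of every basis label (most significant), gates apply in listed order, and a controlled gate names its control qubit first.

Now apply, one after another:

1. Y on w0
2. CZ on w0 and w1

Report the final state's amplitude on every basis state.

The final amplitudes are I on |100>, and 0 on every other basis state.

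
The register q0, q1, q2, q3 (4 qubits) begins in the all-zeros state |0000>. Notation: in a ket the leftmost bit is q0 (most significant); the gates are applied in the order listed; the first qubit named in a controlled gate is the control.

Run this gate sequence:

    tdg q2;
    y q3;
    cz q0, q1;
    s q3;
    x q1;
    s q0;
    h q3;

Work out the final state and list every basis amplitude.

The final amplitudes are -sqrt(2)/2 on |0100>, sqrt(2)/2 on |0101>, and 0 on every other basis state.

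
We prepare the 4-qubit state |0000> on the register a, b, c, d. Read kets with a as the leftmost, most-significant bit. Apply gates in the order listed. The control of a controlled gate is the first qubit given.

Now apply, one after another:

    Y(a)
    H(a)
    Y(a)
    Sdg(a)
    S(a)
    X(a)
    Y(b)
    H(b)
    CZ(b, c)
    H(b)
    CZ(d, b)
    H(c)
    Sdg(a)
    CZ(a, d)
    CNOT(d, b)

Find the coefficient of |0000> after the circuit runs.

The amplitude on |0000> is 0.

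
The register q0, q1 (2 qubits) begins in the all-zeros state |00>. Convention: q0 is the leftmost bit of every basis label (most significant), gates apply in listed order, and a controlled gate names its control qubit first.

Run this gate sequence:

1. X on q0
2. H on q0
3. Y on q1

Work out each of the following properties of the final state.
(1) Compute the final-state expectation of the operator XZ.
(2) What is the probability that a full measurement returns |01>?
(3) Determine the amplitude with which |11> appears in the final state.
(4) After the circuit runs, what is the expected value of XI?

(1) In the final state, XZ has expectation 1.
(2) Outcome |01> occurs with probability 1/2.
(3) The final state's coefficient on |11> equals -sqrt(2)*I/2.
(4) The expectation value of XI is -1.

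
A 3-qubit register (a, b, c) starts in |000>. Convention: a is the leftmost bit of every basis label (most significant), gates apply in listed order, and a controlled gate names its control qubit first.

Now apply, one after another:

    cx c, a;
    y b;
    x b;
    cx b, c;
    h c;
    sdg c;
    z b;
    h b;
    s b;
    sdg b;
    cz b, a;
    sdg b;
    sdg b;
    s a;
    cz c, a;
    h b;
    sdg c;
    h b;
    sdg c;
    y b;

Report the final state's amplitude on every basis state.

After the circuit, the state carries amplitude -1/2 on |000>, -I/2 on |001>, -1/2 on |010>, -I/2 on |011>, 0 on |100>, 0 on |101>, 0 on |110>, 0 on |111>.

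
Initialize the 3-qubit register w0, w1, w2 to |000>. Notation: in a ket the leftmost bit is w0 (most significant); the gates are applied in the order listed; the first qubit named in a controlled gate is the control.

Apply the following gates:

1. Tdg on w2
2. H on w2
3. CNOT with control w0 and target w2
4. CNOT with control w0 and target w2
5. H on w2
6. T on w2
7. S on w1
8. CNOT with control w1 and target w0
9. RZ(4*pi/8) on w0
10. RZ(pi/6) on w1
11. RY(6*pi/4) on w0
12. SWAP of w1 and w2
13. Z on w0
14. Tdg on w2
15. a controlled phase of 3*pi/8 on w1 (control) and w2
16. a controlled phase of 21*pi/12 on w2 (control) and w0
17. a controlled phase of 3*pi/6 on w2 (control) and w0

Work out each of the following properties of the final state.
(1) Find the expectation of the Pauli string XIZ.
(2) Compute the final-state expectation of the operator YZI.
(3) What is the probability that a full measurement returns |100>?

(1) In the final state, XIZ has expectation 1. Key observation: steps 1-6 multiply out to the identity, so the circuit reduces to the remaining gates.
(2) The expectation value of YZI is 0.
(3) The probability of measuring |100> is 1/2.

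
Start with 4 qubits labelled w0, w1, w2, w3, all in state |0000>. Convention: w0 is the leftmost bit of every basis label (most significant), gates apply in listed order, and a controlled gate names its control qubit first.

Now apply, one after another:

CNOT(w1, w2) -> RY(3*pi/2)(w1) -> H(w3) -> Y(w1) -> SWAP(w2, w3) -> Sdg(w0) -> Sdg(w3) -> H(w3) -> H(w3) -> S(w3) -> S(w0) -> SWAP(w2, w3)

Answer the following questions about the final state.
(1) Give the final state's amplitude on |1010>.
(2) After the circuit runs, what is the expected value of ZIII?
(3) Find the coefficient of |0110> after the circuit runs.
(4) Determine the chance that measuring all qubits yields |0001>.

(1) The amplitude on |1010> is 0. Key observation: the block from step 5 through step 12 cancels to the identity and can be dropped.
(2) The observable ZIII averages to 1.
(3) |0110> carries amplitude 0 in the final state.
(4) Outcome |0001> occurs with probability 1/4.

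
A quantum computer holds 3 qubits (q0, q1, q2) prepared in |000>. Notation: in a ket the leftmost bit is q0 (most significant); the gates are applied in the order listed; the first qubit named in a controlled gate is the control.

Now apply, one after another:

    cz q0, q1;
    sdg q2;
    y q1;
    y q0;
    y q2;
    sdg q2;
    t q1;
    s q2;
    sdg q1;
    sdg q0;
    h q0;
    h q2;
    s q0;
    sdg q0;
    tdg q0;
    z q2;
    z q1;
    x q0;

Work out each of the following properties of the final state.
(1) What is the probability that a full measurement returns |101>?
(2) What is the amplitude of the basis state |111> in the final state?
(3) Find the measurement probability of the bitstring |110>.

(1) Outcome |101> occurs with probability 0. Key observation: gates 13-14 undo each other exactly, leaving only the rest of the circuit to track.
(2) |111> carries amplitude -exp(3*I*pi/4)/2 in the final state.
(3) Outcome |110> occurs with probability 1/4.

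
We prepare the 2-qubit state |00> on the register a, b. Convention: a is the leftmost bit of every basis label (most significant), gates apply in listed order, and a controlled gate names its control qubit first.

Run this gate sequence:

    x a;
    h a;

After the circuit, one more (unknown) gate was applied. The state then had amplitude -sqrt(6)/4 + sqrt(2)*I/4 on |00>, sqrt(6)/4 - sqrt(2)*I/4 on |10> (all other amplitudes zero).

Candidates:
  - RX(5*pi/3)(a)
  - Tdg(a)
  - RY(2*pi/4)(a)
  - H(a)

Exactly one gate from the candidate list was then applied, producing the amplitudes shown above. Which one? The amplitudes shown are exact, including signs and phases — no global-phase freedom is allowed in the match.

The applied gate was RX(5*pi/3)(a).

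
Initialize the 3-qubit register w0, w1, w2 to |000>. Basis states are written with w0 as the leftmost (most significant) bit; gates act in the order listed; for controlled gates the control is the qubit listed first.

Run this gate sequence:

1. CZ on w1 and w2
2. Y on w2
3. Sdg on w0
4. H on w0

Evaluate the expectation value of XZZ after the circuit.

The expectation value of XZZ is -1.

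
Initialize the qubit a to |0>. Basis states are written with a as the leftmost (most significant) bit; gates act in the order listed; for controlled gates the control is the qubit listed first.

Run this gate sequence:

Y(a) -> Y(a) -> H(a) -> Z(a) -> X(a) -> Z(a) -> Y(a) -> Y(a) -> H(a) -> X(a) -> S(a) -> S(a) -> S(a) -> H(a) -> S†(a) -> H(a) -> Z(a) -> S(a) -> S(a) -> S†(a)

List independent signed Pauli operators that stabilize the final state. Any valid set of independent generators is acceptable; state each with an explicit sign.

The stabilizer group can be generated by -X, among other valid generating sets.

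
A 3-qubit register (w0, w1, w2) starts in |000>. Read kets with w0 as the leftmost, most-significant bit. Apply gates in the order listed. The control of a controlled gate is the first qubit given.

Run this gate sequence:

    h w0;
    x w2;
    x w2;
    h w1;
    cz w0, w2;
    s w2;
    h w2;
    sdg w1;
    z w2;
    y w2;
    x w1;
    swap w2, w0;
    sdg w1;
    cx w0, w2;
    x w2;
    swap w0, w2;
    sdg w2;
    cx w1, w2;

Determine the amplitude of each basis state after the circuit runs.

The final amplitudes are sqrt(2)/4 on |000>, -sqrt(2)*I/4 on |001>, -sqrt(2)*I/4 on |010>, sqrt(2)/4 on |011>, sqrt(2)/4 on |100>, -sqrt(2)*I/4 on |101>, -sqrt(2)*I/4 on |110>, sqrt(2)/4 on |111>. Key observation: steps 2-3 multiply out to the identity, so the circuit reduces to the remaining gates.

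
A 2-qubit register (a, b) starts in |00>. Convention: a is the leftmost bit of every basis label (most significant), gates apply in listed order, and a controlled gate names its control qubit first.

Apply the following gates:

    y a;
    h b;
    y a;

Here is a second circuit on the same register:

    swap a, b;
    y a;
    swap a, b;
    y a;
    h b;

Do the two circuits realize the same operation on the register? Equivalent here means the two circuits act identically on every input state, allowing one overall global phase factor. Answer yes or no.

No, they are not equivalent — no single phase factor reconciles the two unitaries.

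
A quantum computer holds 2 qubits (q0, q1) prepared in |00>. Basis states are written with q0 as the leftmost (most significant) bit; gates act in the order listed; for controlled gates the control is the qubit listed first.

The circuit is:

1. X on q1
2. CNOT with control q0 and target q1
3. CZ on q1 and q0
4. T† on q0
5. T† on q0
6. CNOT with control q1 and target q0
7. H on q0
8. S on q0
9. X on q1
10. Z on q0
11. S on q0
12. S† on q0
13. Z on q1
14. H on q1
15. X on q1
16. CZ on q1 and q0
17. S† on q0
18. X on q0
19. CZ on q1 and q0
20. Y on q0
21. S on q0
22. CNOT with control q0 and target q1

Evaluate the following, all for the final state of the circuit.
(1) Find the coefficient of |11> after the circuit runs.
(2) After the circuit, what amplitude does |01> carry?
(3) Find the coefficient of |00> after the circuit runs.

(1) The amplitude on |11> is -1/2.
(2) The final state's coefficient on |01> equals I/2.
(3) The amplitude on |00> is -I/2.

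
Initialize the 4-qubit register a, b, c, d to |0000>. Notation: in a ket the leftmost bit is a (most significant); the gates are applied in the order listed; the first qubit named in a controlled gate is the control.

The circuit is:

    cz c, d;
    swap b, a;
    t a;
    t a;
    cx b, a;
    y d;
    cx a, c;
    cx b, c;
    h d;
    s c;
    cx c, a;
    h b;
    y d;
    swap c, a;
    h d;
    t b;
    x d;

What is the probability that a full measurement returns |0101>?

Outcome |0101> occurs with probability 1/2.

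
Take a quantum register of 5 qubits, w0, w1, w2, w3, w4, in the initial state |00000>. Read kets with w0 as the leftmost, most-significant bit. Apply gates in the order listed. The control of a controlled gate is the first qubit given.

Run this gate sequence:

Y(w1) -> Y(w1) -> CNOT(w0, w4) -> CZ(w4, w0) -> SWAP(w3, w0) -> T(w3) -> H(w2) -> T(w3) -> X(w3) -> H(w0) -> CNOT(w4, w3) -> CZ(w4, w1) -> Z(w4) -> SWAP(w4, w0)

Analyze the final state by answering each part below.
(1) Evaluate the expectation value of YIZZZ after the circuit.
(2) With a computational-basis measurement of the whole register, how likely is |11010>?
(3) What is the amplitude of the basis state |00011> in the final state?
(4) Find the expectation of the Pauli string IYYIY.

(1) The observable YIZZZ averages to 0.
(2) A full measurement returns |11010> with probability 0.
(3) The final state's coefficient on |00011> equals 1/2.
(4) The expectation value of IYYIY is 0.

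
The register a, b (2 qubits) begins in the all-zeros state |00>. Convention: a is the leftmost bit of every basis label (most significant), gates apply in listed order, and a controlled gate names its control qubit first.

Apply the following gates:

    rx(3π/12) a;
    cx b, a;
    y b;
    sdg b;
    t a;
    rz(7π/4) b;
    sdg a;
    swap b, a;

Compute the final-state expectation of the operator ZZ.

In the final state, ZZ has expectation -sqrt(2)/2.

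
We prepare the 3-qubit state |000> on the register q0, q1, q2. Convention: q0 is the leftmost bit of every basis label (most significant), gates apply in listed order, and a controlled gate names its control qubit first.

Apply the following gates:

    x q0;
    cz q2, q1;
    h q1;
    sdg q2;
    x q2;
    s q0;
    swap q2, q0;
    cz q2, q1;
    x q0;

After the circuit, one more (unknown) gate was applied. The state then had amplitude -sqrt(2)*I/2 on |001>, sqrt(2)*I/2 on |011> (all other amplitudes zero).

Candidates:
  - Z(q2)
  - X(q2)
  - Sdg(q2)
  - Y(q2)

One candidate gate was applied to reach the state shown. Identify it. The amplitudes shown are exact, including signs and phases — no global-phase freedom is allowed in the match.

The unique candidate consistent with the amplitudes is Z(q2).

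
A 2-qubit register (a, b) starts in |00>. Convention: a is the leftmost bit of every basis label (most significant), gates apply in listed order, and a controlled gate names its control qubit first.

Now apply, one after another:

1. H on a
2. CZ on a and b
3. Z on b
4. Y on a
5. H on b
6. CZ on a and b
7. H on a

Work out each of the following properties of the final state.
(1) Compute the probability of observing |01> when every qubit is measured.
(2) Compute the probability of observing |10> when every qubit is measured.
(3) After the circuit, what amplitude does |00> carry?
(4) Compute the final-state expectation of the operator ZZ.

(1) The probability of measuring |01> is 1/2.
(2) Outcome |10> occurs with probability 1/2.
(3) The amplitude on |00> is 0.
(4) The expectation value of ZZ is -1.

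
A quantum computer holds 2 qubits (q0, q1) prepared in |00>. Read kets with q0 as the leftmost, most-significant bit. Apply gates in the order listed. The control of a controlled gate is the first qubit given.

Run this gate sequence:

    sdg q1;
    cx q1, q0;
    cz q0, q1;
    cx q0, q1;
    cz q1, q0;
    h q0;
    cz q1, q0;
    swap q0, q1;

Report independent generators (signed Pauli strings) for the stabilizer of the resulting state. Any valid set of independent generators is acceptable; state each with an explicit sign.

The final state is stabilized by the group generated by +IX, +ZI; other independent generating sets are equally valid.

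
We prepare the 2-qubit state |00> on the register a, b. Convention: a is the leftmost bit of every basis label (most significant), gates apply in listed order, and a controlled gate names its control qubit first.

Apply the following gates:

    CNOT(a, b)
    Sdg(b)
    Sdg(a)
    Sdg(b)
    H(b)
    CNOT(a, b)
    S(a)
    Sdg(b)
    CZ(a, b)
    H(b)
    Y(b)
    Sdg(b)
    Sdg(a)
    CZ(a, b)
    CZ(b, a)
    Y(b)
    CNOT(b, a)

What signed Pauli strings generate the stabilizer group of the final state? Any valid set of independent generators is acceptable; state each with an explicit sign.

The final state is stabilized by the group generated by -XX, +ZZ; other independent generating sets are equally valid.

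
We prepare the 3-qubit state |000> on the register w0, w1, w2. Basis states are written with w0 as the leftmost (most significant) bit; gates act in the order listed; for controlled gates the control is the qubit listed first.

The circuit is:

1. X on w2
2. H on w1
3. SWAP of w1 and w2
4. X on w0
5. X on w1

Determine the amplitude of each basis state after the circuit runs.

The final amplitudes are sqrt(2)/2 on |100>, sqrt(2)/2 on |101>, and 0 on every other basis state.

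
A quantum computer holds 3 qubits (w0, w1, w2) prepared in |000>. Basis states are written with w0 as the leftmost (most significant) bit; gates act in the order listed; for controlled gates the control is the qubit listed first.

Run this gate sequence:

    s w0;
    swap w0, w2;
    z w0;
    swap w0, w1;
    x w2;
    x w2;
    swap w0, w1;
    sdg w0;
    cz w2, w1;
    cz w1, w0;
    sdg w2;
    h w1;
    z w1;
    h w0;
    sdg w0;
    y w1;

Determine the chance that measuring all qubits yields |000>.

Outcome |000> occurs with probability 1/4. Key observation: steps 4-7 multiply out to the identity, so the circuit reduces to the remaining gates.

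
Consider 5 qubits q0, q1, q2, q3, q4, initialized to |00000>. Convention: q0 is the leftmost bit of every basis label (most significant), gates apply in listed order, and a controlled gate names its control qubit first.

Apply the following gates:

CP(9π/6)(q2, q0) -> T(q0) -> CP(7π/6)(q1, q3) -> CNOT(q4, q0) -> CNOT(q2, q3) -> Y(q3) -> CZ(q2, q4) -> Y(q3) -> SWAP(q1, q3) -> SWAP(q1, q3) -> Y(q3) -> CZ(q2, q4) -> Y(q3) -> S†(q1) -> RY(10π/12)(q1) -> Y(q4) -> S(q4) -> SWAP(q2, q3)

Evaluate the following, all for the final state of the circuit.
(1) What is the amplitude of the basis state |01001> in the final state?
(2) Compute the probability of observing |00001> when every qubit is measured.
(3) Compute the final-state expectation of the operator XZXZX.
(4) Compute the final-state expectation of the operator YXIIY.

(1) |01001> carries amplitude -sqrt(6)/4 - sqrt(2)/4 in the final state. Key observation: the block from step 6 through step 13 cancels to the identity and can be dropped.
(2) A full measurement returns |00001> with probability 1/2 - sqrt(3)/4.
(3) The observable XZXZX averages to 0.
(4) In the final state, YXIIY has expectation 0.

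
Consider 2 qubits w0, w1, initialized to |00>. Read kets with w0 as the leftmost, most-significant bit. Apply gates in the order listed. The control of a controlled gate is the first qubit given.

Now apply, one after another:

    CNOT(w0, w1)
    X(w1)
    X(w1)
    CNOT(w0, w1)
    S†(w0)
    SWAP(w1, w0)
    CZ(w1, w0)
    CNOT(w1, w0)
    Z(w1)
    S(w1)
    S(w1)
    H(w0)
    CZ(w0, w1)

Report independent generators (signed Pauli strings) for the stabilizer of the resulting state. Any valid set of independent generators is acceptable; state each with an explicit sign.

The stabilizer group can be generated by +XI, +IZ, among other valid generating sets. Key observation: gates 1-4 undo each other exactly, leaving only the rest of the circuit to track.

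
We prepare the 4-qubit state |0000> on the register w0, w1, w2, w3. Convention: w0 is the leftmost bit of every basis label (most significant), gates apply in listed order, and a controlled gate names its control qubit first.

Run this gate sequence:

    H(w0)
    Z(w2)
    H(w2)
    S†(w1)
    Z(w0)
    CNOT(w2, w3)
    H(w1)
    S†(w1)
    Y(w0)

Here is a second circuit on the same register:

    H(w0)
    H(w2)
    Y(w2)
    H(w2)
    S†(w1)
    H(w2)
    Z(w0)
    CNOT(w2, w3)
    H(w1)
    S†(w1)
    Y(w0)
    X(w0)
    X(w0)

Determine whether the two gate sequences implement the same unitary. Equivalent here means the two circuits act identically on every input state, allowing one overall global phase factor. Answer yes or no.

No: there is an input state on which the two circuits produce genuinely different outputs (not merely differing by a phase).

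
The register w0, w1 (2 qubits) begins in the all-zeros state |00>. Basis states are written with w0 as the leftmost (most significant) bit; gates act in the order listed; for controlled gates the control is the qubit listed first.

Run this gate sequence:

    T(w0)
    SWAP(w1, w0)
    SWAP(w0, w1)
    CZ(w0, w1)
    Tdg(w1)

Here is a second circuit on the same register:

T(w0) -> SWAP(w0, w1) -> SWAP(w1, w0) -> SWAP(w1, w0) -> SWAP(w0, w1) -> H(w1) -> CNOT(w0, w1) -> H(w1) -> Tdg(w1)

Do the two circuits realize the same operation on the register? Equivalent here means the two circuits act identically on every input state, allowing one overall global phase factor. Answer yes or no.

Yes, they are equivalent — the unitaries differ by at most a global phase.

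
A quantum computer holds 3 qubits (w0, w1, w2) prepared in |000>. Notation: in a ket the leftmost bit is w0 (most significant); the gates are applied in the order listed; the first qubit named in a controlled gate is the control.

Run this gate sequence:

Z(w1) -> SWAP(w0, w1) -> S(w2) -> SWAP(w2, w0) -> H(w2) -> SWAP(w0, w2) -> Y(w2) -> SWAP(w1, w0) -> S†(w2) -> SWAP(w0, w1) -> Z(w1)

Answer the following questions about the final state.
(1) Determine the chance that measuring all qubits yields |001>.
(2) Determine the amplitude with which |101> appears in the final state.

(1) Outcome |001> occurs with probability 1/2.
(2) The amplitude on |101> is sqrt(2)/2.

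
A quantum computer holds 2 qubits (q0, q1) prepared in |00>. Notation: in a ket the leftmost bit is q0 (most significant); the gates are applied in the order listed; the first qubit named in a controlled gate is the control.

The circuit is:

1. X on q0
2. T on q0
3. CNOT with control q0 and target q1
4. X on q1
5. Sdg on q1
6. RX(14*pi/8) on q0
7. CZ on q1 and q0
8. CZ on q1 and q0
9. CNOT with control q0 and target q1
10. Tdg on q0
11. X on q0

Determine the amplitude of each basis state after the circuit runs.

The final amplitudes are 0 on |00>, -sqrt(sqrt(2) + 2)/2 on |01>, -sqrt(2 - sqrt(2))*exp(3*I*pi/4)/2 on |10>, 0 on |11>.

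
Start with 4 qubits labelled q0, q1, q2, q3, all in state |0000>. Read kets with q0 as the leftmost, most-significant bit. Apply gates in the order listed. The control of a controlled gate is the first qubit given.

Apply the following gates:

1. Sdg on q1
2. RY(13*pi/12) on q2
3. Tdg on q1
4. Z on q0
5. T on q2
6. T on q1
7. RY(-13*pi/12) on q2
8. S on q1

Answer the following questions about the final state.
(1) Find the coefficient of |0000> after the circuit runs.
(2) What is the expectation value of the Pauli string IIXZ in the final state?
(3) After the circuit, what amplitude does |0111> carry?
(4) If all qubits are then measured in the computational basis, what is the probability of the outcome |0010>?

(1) |0000> carries amplitude -sqrt(6)/8 - sqrt(2)/8 + 1/2 + sqrt(2)*exp(I*pi/4)/8 + sqrt(6)*exp(I*pi/4)/8 + exp(I*pi/4)/2 in the final state.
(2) The expectation value of IIXZ is -1/4 + sqrt(2)/8.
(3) |0111> carries amplitude 0 in the final state.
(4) Outcome |0010> occurs with probability -sqrt(3)/8 - sqrt(2)/8 + sqrt(6)/16 + 1/4.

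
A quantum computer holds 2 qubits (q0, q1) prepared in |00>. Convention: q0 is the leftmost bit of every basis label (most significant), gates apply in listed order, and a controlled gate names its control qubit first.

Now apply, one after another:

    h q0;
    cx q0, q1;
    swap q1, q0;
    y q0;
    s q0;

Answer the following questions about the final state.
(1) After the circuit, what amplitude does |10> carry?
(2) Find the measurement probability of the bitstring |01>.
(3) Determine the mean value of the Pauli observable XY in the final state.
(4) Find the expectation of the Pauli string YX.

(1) The amplitude on |10> is -sqrt(2)/2.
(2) A full measurement returns |01> with probability 1/2.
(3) In the final state, XY has expectation 1.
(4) In the final state, YX has expectation -1.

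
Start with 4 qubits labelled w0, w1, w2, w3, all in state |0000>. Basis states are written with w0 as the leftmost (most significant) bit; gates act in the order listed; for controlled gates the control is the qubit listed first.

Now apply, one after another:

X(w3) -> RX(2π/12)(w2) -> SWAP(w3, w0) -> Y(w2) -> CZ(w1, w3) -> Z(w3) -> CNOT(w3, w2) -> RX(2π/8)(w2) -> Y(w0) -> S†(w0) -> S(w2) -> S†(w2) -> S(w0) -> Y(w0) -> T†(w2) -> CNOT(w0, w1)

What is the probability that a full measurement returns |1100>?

Outcome |1100> occurs with probability -sqrt(6)/8 - sqrt(2)/8 + 1/2.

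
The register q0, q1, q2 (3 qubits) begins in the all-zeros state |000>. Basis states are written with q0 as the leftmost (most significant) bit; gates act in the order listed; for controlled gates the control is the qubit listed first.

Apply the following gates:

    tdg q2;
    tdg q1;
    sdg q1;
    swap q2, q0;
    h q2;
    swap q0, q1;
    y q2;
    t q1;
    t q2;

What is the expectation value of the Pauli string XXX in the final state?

In the final state, XXX has expectation 0.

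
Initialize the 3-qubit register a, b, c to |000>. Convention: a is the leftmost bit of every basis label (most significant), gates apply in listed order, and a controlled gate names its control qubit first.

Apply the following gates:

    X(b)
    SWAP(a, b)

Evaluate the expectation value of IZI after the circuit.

The observable IZI averages to 1.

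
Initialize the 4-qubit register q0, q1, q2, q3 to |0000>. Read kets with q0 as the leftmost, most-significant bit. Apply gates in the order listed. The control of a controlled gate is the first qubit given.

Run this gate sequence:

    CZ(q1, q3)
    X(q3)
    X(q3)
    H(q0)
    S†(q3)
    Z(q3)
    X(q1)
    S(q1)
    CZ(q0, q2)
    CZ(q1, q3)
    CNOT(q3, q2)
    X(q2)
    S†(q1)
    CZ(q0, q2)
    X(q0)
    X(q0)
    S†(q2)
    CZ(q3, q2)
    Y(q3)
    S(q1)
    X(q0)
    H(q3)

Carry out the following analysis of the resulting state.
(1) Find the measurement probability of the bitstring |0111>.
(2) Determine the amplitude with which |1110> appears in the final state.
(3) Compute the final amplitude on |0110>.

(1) A full measurement returns |0111> with probability 1/4.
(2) |1110> carries amplitude I/2 in the final state.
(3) |0110> carries amplitude -I/2 in the final state.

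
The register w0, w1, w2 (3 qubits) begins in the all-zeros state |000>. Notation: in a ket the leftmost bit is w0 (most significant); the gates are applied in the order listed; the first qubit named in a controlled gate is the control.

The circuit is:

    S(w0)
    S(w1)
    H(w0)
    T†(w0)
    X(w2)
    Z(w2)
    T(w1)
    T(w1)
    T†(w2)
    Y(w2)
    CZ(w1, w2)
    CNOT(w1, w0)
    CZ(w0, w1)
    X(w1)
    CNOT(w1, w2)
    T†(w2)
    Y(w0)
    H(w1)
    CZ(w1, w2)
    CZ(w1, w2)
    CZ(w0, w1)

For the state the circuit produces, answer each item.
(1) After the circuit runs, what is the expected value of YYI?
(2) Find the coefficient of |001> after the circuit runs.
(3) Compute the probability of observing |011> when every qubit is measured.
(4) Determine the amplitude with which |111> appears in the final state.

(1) In the final state, YYI has expectation sqrt(2)/2. Key observation: the block from step 19 through step 20 cancels to the identity and can be dropped.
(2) The amplitude on |001> is -exp(I*pi/4)/2.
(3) The probability of measuring |011> is 1/4.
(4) The amplitude on |111> is I/2.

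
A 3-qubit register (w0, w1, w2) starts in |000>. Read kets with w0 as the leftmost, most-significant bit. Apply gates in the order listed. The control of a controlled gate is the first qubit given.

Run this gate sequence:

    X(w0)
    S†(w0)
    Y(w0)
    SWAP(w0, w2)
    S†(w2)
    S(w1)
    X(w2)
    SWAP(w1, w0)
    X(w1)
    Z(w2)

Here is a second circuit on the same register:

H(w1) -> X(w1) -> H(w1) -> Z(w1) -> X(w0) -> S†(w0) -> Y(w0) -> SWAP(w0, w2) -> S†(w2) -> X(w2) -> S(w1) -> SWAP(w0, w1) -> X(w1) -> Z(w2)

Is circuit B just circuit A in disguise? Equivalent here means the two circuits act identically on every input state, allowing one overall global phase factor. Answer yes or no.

Yes, they are equivalent — the unitaries differ by at most a global phase.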